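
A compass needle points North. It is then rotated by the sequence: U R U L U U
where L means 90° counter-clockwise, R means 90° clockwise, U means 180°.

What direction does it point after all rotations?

Answer: Final heading: North

Derivation:
Start: North
  U (U-turn (180°)) -> South
  R (right (90° clockwise)) -> West
  U (U-turn (180°)) -> East
  L (left (90° counter-clockwise)) -> North
  U (U-turn (180°)) -> South
  U (U-turn (180°)) -> North
Final: North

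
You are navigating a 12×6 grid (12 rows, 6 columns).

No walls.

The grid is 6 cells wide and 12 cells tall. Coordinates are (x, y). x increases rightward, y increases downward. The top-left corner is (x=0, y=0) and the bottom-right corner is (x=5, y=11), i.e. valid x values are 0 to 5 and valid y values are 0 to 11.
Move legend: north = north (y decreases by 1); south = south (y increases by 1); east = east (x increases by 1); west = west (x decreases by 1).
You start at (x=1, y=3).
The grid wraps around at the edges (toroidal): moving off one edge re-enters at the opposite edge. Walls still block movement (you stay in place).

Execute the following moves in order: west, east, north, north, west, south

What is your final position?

Answer: Final position: (x=0, y=2)

Derivation:
Start: (x=1, y=3)
  west (west): (x=1, y=3) -> (x=0, y=3)
  east (east): (x=0, y=3) -> (x=1, y=3)
  north (north): (x=1, y=3) -> (x=1, y=2)
  north (north): (x=1, y=2) -> (x=1, y=1)
  west (west): (x=1, y=1) -> (x=0, y=1)
  south (south): (x=0, y=1) -> (x=0, y=2)
Final: (x=0, y=2)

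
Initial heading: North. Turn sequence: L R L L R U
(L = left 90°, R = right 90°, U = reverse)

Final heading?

Answer: Final heading: East

Derivation:
Start: North
  L (left (90° counter-clockwise)) -> West
  R (right (90° clockwise)) -> North
  L (left (90° counter-clockwise)) -> West
  L (left (90° counter-clockwise)) -> South
  R (right (90° clockwise)) -> West
  U (U-turn (180°)) -> East
Final: East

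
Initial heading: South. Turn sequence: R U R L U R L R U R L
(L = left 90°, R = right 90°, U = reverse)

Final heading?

Start: South
  R (right (90° clockwise)) -> West
  U (U-turn (180°)) -> East
  R (right (90° clockwise)) -> South
  L (left (90° counter-clockwise)) -> East
  U (U-turn (180°)) -> West
  R (right (90° clockwise)) -> North
  L (left (90° counter-clockwise)) -> West
  R (right (90° clockwise)) -> North
  U (U-turn (180°)) -> South
  R (right (90° clockwise)) -> West
  L (left (90° counter-clockwise)) -> South
Final: South

Answer: Final heading: South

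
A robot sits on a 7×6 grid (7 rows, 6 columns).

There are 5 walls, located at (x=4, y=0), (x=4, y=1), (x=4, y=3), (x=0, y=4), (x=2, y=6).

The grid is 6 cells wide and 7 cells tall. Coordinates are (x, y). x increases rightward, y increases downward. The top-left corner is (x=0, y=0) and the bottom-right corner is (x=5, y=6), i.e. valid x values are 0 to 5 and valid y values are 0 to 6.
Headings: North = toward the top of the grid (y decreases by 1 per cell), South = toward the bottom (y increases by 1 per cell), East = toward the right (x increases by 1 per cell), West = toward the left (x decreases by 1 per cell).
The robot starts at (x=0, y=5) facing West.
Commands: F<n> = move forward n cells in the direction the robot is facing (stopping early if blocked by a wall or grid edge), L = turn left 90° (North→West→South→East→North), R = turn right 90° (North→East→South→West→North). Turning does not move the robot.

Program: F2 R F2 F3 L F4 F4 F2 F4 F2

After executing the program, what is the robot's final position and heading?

Start: (x=0, y=5), facing West
  F2: move forward 0/2 (blocked), now at (x=0, y=5)
  R: turn right, now facing North
  F2: move forward 0/2 (blocked), now at (x=0, y=5)
  F3: move forward 0/3 (blocked), now at (x=0, y=5)
  L: turn left, now facing West
  F4: move forward 0/4 (blocked), now at (x=0, y=5)
  F4: move forward 0/4 (blocked), now at (x=0, y=5)
  F2: move forward 0/2 (blocked), now at (x=0, y=5)
  F4: move forward 0/4 (blocked), now at (x=0, y=5)
  F2: move forward 0/2 (blocked), now at (x=0, y=5)
Final: (x=0, y=5), facing West

Answer: Final position: (x=0, y=5), facing West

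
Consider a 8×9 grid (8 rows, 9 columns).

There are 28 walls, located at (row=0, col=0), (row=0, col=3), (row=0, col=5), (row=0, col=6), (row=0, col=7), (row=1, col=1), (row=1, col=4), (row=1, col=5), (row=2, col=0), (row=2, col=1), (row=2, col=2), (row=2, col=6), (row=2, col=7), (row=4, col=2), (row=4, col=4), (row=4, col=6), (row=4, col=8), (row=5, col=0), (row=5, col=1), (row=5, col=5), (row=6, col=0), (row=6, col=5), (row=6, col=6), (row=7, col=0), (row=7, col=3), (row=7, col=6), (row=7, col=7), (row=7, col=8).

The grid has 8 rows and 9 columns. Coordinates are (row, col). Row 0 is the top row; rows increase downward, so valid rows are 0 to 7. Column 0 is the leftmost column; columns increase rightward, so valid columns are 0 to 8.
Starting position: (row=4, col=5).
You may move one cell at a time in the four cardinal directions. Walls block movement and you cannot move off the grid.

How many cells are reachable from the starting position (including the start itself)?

Answer: Reachable cells: 42

Derivation:
BFS flood-fill from (row=4, col=5):
  Distance 0: (row=4, col=5)
  Distance 1: (row=3, col=5)
  Distance 2: (row=2, col=5), (row=3, col=4), (row=3, col=6)
  Distance 3: (row=2, col=4), (row=3, col=3), (row=3, col=7)
  Distance 4: (row=2, col=3), (row=3, col=2), (row=3, col=8), (row=4, col=3), (row=4, col=7)
  Distance 5: (row=1, col=3), (row=2, col=8), (row=3, col=1), (row=5, col=3), (row=5, col=7)
  Distance 6: (row=1, col=2), (row=1, col=8), (row=3, col=0), (row=4, col=1), (row=5, col=2), (row=5, col=4), (row=5, col=6), (row=5, col=8), (row=6, col=3), (row=6, col=7)
  Distance 7: (row=0, col=2), (row=0, col=8), (row=1, col=7), (row=4, col=0), (row=6, col=2), (row=6, col=4), (row=6, col=8)
  Distance 8: (row=0, col=1), (row=1, col=6), (row=6, col=1), (row=7, col=2), (row=7, col=4)
  Distance 9: (row=7, col=1), (row=7, col=5)
Total reachable: 42 (grid has 44 open cells total)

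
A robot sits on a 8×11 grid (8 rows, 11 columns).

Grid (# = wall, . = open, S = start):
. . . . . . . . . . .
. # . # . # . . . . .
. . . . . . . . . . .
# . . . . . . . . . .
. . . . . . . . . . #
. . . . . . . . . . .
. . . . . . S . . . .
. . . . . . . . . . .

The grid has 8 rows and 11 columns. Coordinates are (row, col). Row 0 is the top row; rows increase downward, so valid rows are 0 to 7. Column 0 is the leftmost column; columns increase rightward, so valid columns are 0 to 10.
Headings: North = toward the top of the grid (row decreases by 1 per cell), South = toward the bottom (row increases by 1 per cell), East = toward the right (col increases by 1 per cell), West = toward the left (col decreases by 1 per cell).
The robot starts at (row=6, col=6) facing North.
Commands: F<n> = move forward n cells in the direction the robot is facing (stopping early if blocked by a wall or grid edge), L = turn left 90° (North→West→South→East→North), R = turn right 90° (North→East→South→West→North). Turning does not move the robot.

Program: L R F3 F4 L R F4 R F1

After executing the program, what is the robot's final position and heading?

Start: (row=6, col=6), facing North
  L: turn left, now facing West
  R: turn right, now facing North
  F3: move forward 3, now at (row=3, col=6)
  F4: move forward 3/4 (blocked), now at (row=0, col=6)
  L: turn left, now facing West
  R: turn right, now facing North
  F4: move forward 0/4 (blocked), now at (row=0, col=6)
  R: turn right, now facing East
  F1: move forward 1, now at (row=0, col=7)
Final: (row=0, col=7), facing East

Answer: Final position: (row=0, col=7), facing East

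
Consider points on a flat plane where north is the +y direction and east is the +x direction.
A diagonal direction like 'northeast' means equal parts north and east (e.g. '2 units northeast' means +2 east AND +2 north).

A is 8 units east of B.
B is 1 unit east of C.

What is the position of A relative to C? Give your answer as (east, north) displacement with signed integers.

Place C at the origin (east=0, north=0).
  B is 1 unit east of C: delta (east=+1, north=+0); B at (east=1, north=0).
  A is 8 units east of B: delta (east=+8, north=+0); A at (east=9, north=0).
Therefore A relative to C: (east=9, north=0).

Answer: A is at (east=9, north=0) relative to C.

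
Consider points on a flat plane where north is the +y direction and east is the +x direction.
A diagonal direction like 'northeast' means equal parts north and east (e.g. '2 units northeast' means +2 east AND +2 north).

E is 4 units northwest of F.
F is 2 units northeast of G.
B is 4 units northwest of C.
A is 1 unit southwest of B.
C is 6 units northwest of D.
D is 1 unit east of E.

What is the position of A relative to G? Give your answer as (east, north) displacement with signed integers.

Answer: A is at (east=-12, north=15) relative to G.

Derivation:
Place G at the origin (east=0, north=0).
  F is 2 units northeast of G: delta (east=+2, north=+2); F at (east=2, north=2).
  E is 4 units northwest of F: delta (east=-4, north=+4); E at (east=-2, north=6).
  D is 1 unit east of E: delta (east=+1, north=+0); D at (east=-1, north=6).
  C is 6 units northwest of D: delta (east=-6, north=+6); C at (east=-7, north=12).
  B is 4 units northwest of C: delta (east=-4, north=+4); B at (east=-11, north=16).
  A is 1 unit southwest of B: delta (east=-1, north=-1); A at (east=-12, north=15).
Therefore A relative to G: (east=-12, north=15).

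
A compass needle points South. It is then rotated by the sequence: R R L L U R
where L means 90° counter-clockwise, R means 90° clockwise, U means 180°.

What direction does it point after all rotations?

Start: South
  R (right (90° clockwise)) -> West
  R (right (90° clockwise)) -> North
  L (left (90° counter-clockwise)) -> West
  L (left (90° counter-clockwise)) -> South
  U (U-turn (180°)) -> North
  R (right (90° clockwise)) -> East
Final: East

Answer: Final heading: East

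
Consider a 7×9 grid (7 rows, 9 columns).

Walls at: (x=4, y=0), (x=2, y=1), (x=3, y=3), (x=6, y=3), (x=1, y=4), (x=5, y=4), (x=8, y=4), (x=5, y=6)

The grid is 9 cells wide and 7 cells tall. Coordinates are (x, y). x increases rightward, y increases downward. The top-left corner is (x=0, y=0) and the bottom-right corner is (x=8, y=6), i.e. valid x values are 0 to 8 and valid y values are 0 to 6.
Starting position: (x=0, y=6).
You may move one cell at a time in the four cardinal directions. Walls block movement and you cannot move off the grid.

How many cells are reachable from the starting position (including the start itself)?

Answer: Reachable cells: 55

Derivation:
BFS flood-fill from (x=0, y=6):
  Distance 0: (x=0, y=6)
  Distance 1: (x=0, y=5), (x=1, y=6)
  Distance 2: (x=0, y=4), (x=1, y=5), (x=2, y=6)
  Distance 3: (x=0, y=3), (x=2, y=5), (x=3, y=6)
  Distance 4: (x=0, y=2), (x=1, y=3), (x=2, y=4), (x=3, y=5), (x=4, y=6)
  Distance 5: (x=0, y=1), (x=1, y=2), (x=2, y=3), (x=3, y=4), (x=4, y=5)
  Distance 6: (x=0, y=0), (x=1, y=1), (x=2, y=2), (x=4, y=4), (x=5, y=5)
  Distance 7: (x=1, y=0), (x=3, y=2), (x=4, y=3), (x=6, y=5)
  Distance 8: (x=2, y=0), (x=3, y=1), (x=4, y=2), (x=5, y=3), (x=6, y=4), (x=7, y=5), (x=6, y=6)
  Distance 9: (x=3, y=0), (x=4, y=1), (x=5, y=2), (x=7, y=4), (x=8, y=5), (x=7, y=6)
  Distance 10: (x=5, y=1), (x=6, y=2), (x=7, y=3), (x=8, y=6)
  Distance 11: (x=5, y=0), (x=6, y=1), (x=7, y=2), (x=8, y=3)
  Distance 12: (x=6, y=0), (x=7, y=1), (x=8, y=2)
  Distance 13: (x=7, y=0), (x=8, y=1)
  Distance 14: (x=8, y=0)
Total reachable: 55 (grid has 55 open cells total)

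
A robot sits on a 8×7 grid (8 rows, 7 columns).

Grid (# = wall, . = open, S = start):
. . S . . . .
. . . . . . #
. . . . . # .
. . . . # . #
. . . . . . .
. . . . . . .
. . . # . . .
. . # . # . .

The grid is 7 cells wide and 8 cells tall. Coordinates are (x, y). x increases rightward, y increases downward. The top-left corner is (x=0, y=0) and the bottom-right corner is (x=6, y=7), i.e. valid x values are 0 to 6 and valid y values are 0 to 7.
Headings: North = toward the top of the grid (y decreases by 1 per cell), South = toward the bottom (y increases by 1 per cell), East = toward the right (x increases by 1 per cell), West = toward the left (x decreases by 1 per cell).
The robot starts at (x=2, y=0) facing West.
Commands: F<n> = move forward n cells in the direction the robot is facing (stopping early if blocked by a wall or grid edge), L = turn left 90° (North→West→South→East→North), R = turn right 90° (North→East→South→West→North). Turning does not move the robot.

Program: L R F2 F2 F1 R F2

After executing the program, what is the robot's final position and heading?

Answer: Final position: (x=0, y=0), facing North

Derivation:
Start: (x=2, y=0), facing West
  L: turn left, now facing South
  R: turn right, now facing West
  F2: move forward 2, now at (x=0, y=0)
  F2: move forward 0/2 (blocked), now at (x=0, y=0)
  F1: move forward 0/1 (blocked), now at (x=0, y=0)
  R: turn right, now facing North
  F2: move forward 0/2 (blocked), now at (x=0, y=0)
Final: (x=0, y=0), facing North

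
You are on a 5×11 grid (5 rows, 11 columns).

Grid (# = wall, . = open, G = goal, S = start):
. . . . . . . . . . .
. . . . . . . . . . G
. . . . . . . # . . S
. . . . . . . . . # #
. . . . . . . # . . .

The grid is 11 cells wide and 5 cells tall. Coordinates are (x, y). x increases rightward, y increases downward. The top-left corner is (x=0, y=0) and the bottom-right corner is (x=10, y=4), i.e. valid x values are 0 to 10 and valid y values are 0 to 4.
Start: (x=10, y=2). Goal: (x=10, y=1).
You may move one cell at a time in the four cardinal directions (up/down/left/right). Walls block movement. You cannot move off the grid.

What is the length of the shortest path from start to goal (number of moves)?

Answer: Shortest path length: 1

Derivation:
BFS from (x=10, y=2) until reaching (x=10, y=1):
  Distance 0: (x=10, y=2)
  Distance 1: (x=10, y=1), (x=9, y=2)  <- goal reached here
One shortest path (1 moves): (x=10, y=2) -> (x=10, y=1)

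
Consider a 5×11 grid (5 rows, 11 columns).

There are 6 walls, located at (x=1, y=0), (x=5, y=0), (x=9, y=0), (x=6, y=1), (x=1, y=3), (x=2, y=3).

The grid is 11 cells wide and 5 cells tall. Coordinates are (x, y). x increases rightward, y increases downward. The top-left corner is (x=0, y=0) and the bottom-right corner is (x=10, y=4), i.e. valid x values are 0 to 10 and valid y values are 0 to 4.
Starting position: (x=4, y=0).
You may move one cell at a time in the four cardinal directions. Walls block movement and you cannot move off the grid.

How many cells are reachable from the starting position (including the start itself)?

BFS flood-fill from (x=4, y=0):
  Distance 0: (x=4, y=0)
  Distance 1: (x=3, y=0), (x=4, y=1)
  Distance 2: (x=2, y=0), (x=3, y=1), (x=5, y=1), (x=4, y=2)
  Distance 3: (x=2, y=1), (x=3, y=2), (x=5, y=2), (x=4, y=3)
  Distance 4: (x=1, y=1), (x=2, y=2), (x=6, y=2), (x=3, y=3), (x=5, y=3), (x=4, y=4)
  Distance 5: (x=0, y=1), (x=1, y=2), (x=7, y=2), (x=6, y=3), (x=3, y=4), (x=5, y=4)
  Distance 6: (x=0, y=0), (x=7, y=1), (x=0, y=2), (x=8, y=2), (x=7, y=3), (x=2, y=4), (x=6, y=4)
  Distance 7: (x=7, y=0), (x=8, y=1), (x=9, y=2), (x=0, y=3), (x=8, y=3), (x=1, y=4), (x=7, y=4)
  Distance 8: (x=6, y=0), (x=8, y=0), (x=9, y=1), (x=10, y=2), (x=9, y=3), (x=0, y=4), (x=8, y=4)
  Distance 9: (x=10, y=1), (x=10, y=3), (x=9, y=4)
  Distance 10: (x=10, y=0), (x=10, y=4)
Total reachable: 49 (grid has 49 open cells total)

Answer: Reachable cells: 49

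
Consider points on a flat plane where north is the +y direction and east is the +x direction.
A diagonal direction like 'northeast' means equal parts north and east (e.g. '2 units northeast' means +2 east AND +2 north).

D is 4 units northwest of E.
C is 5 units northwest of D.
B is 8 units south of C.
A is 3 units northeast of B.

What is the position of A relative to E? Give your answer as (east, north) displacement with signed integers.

Place E at the origin (east=0, north=0).
  D is 4 units northwest of E: delta (east=-4, north=+4); D at (east=-4, north=4).
  C is 5 units northwest of D: delta (east=-5, north=+5); C at (east=-9, north=9).
  B is 8 units south of C: delta (east=+0, north=-8); B at (east=-9, north=1).
  A is 3 units northeast of B: delta (east=+3, north=+3); A at (east=-6, north=4).
Therefore A relative to E: (east=-6, north=4).

Answer: A is at (east=-6, north=4) relative to E.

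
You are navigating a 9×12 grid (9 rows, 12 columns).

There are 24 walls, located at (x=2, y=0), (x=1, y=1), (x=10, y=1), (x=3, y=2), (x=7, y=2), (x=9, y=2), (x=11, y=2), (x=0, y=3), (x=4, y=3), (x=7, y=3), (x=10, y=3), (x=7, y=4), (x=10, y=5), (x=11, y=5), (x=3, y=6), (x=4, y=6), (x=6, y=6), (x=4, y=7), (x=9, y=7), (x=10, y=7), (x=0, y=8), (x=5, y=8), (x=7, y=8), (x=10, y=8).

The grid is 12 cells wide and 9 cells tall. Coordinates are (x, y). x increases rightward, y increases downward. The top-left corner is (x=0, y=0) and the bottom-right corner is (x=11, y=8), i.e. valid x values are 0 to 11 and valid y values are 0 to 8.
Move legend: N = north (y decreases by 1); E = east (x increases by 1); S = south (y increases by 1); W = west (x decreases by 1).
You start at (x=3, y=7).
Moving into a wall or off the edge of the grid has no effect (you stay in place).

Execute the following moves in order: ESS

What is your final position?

Start: (x=3, y=7)
  E (east): blocked, stay at (x=3, y=7)
  S (south): (x=3, y=7) -> (x=3, y=8)
  S (south): blocked, stay at (x=3, y=8)
Final: (x=3, y=8)

Answer: Final position: (x=3, y=8)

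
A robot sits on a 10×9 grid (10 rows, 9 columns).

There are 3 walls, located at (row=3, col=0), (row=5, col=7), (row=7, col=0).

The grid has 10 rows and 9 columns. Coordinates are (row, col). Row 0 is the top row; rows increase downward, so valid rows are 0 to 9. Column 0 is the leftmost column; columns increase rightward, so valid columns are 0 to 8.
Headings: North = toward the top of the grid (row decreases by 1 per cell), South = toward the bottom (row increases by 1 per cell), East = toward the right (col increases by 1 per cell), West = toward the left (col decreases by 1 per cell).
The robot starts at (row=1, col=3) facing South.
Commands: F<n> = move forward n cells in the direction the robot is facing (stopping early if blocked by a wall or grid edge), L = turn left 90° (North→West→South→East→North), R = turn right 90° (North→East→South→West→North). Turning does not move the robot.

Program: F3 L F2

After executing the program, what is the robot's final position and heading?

Answer: Final position: (row=4, col=5), facing East

Derivation:
Start: (row=1, col=3), facing South
  F3: move forward 3, now at (row=4, col=3)
  L: turn left, now facing East
  F2: move forward 2, now at (row=4, col=5)
Final: (row=4, col=5), facing East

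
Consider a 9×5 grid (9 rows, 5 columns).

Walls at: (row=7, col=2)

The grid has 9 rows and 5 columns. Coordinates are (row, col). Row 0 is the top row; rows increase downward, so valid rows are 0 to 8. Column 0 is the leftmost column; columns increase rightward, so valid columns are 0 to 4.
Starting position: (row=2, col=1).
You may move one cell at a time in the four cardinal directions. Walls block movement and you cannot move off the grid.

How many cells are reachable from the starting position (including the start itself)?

BFS flood-fill from (row=2, col=1):
  Distance 0: (row=2, col=1)
  Distance 1: (row=1, col=1), (row=2, col=0), (row=2, col=2), (row=3, col=1)
  Distance 2: (row=0, col=1), (row=1, col=0), (row=1, col=2), (row=2, col=3), (row=3, col=0), (row=3, col=2), (row=4, col=1)
  Distance 3: (row=0, col=0), (row=0, col=2), (row=1, col=3), (row=2, col=4), (row=3, col=3), (row=4, col=0), (row=4, col=2), (row=5, col=1)
  Distance 4: (row=0, col=3), (row=1, col=4), (row=3, col=4), (row=4, col=3), (row=5, col=0), (row=5, col=2), (row=6, col=1)
  Distance 5: (row=0, col=4), (row=4, col=4), (row=5, col=3), (row=6, col=0), (row=6, col=2), (row=7, col=1)
  Distance 6: (row=5, col=4), (row=6, col=3), (row=7, col=0), (row=8, col=1)
  Distance 7: (row=6, col=4), (row=7, col=3), (row=8, col=0), (row=8, col=2)
  Distance 8: (row=7, col=4), (row=8, col=3)
  Distance 9: (row=8, col=4)
Total reachable: 44 (grid has 44 open cells total)

Answer: Reachable cells: 44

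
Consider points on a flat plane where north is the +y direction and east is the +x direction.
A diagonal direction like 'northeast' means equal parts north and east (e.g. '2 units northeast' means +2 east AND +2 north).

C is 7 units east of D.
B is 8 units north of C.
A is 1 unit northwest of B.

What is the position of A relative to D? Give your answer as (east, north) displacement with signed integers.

Place D at the origin (east=0, north=0).
  C is 7 units east of D: delta (east=+7, north=+0); C at (east=7, north=0).
  B is 8 units north of C: delta (east=+0, north=+8); B at (east=7, north=8).
  A is 1 unit northwest of B: delta (east=-1, north=+1); A at (east=6, north=9).
Therefore A relative to D: (east=6, north=9).

Answer: A is at (east=6, north=9) relative to D.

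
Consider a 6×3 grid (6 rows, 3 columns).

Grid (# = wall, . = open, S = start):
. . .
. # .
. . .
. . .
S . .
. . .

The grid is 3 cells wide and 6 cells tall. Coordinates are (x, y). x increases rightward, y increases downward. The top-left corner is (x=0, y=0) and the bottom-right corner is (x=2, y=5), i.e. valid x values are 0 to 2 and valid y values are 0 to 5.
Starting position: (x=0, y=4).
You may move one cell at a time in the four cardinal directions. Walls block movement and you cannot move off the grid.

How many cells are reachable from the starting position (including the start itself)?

Answer: Reachable cells: 17

Derivation:
BFS flood-fill from (x=0, y=4):
  Distance 0: (x=0, y=4)
  Distance 1: (x=0, y=3), (x=1, y=4), (x=0, y=5)
  Distance 2: (x=0, y=2), (x=1, y=3), (x=2, y=4), (x=1, y=5)
  Distance 3: (x=0, y=1), (x=1, y=2), (x=2, y=3), (x=2, y=5)
  Distance 4: (x=0, y=0), (x=2, y=2)
  Distance 5: (x=1, y=0), (x=2, y=1)
  Distance 6: (x=2, y=0)
Total reachable: 17 (grid has 17 open cells total)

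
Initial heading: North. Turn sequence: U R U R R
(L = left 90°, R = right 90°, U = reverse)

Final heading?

Answer: Final heading: West

Derivation:
Start: North
  U (U-turn (180°)) -> South
  R (right (90° clockwise)) -> West
  U (U-turn (180°)) -> East
  R (right (90° clockwise)) -> South
  R (right (90° clockwise)) -> West
Final: West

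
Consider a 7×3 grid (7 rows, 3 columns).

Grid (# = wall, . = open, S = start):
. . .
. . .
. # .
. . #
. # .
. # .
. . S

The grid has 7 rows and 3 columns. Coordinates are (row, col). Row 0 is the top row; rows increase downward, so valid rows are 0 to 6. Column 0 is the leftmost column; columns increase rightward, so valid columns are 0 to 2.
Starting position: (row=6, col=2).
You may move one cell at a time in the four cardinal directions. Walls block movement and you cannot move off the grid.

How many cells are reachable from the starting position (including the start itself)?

Answer: Reachable cells: 17

Derivation:
BFS flood-fill from (row=6, col=2):
  Distance 0: (row=6, col=2)
  Distance 1: (row=5, col=2), (row=6, col=1)
  Distance 2: (row=4, col=2), (row=6, col=0)
  Distance 3: (row=5, col=0)
  Distance 4: (row=4, col=0)
  Distance 5: (row=3, col=0)
  Distance 6: (row=2, col=0), (row=3, col=1)
  Distance 7: (row=1, col=0)
  Distance 8: (row=0, col=0), (row=1, col=1)
  Distance 9: (row=0, col=1), (row=1, col=2)
  Distance 10: (row=0, col=2), (row=2, col=2)
Total reachable: 17 (grid has 17 open cells total)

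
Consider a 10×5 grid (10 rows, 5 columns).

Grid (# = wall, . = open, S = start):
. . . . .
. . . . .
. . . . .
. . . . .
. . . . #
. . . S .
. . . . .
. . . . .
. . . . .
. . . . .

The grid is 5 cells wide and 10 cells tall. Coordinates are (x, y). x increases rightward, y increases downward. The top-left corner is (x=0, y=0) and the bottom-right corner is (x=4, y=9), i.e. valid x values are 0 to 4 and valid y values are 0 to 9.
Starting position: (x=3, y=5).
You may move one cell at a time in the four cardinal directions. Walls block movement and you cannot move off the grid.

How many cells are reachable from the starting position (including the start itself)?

BFS flood-fill from (x=3, y=5):
  Distance 0: (x=3, y=5)
  Distance 1: (x=3, y=4), (x=2, y=5), (x=4, y=5), (x=3, y=6)
  Distance 2: (x=3, y=3), (x=2, y=4), (x=1, y=5), (x=2, y=6), (x=4, y=6), (x=3, y=7)
  Distance 3: (x=3, y=2), (x=2, y=3), (x=4, y=3), (x=1, y=4), (x=0, y=5), (x=1, y=6), (x=2, y=7), (x=4, y=7), (x=3, y=8)
  Distance 4: (x=3, y=1), (x=2, y=2), (x=4, y=2), (x=1, y=3), (x=0, y=4), (x=0, y=6), (x=1, y=7), (x=2, y=8), (x=4, y=8), (x=3, y=9)
  Distance 5: (x=3, y=0), (x=2, y=1), (x=4, y=1), (x=1, y=2), (x=0, y=3), (x=0, y=7), (x=1, y=8), (x=2, y=9), (x=4, y=9)
  Distance 6: (x=2, y=0), (x=4, y=0), (x=1, y=1), (x=0, y=2), (x=0, y=8), (x=1, y=9)
  Distance 7: (x=1, y=0), (x=0, y=1), (x=0, y=9)
  Distance 8: (x=0, y=0)
Total reachable: 49 (grid has 49 open cells total)

Answer: Reachable cells: 49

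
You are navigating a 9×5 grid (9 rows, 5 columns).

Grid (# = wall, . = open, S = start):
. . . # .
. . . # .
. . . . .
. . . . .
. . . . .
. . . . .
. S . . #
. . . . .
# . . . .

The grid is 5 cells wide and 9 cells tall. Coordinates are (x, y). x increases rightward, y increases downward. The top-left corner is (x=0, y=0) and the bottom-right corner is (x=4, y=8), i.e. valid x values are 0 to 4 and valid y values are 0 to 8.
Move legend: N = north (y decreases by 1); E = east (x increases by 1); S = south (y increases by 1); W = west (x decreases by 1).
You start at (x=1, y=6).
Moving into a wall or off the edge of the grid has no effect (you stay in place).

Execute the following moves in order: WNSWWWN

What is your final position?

Start: (x=1, y=6)
  W (west): (x=1, y=6) -> (x=0, y=6)
  N (north): (x=0, y=6) -> (x=0, y=5)
  S (south): (x=0, y=5) -> (x=0, y=6)
  [×3]W (west): blocked, stay at (x=0, y=6)
  N (north): (x=0, y=6) -> (x=0, y=5)
Final: (x=0, y=5)

Answer: Final position: (x=0, y=5)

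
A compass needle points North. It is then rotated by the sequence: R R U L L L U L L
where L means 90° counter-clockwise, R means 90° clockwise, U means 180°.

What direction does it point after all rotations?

Start: North
  R (right (90° clockwise)) -> East
  R (right (90° clockwise)) -> South
  U (U-turn (180°)) -> North
  L (left (90° counter-clockwise)) -> West
  L (left (90° counter-clockwise)) -> South
  L (left (90° counter-clockwise)) -> East
  U (U-turn (180°)) -> West
  L (left (90° counter-clockwise)) -> South
  L (left (90° counter-clockwise)) -> East
Final: East

Answer: Final heading: East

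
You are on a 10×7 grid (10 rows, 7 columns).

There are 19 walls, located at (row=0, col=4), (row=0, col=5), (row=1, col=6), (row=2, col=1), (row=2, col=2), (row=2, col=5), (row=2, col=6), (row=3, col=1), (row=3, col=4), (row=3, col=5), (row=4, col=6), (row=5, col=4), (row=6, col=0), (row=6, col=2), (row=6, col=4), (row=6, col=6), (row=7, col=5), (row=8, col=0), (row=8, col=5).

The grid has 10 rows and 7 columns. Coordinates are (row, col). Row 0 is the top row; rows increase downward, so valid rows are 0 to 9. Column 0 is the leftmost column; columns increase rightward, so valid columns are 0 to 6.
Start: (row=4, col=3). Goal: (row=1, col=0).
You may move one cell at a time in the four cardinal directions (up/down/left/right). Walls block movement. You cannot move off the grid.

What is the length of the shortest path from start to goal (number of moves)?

BFS from (row=4, col=3) until reaching (row=1, col=0):
  Distance 0: (row=4, col=3)
  Distance 1: (row=3, col=3), (row=4, col=2), (row=4, col=4), (row=5, col=3)
  Distance 2: (row=2, col=3), (row=3, col=2), (row=4, col=1), (row=4, col=5), (row=5, col=2), (row=6, col=3)
  Distance 3: (row=1, col=3), (row=2, col=4), (row=4, col=0), (row=5, col=1), (row=5, col=5), (row=7, col=3)
  Distance 4: (row=0, col=3), (row=1, col=2), (row=1, col=4), (row=3, col=0), (row=5, col=0), (row=5, col=6), (row=6, col=1), (row=6, col=5), (row=7, col=2), (row=7, col=4), (row=8, col=3)
  Distance 5: (row=0, col=2), (row=1, col=1), (row=1, col=5), (row=2, col=0), (row=7, col=1), (row=8, col=2), (row=8, col=4), (row=9, col=3)
  Distance 6: (row=0, col=1), (row=1, col=0), (row=7, col=0), (row=8, col=1), (row=9, col=2), (row=9, col=4)  <- goal reached here
One shortest path (6 moves): (row=4, col=3) -> (row=4, col=2) -> (row=4, col=1) -> (row=4, col=0) -> (row=3, col=0) -> (row=2, col=0) -> (row=1, col=0)

Answer: Shortest path length: 6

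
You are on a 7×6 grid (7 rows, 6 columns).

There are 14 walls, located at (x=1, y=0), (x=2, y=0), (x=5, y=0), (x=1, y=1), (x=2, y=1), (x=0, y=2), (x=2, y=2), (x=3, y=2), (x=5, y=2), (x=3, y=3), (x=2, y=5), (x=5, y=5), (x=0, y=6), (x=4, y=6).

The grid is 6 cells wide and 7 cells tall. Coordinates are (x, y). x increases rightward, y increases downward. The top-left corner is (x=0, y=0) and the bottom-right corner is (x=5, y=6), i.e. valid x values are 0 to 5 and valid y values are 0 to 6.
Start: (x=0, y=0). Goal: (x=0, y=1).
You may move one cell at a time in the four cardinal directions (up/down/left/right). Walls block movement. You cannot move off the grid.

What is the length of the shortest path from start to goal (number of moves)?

BFS from (x=0, y=0) until reaching (x=0, y=1):
  Distance 0: (x=0, y=0)
  Distance 1: (x=0, y=1)  <- goal reached here
One shortest path (1 moves): (x=0, y=0) -> (x=0, y=1)

Answer: Shortest path length: 1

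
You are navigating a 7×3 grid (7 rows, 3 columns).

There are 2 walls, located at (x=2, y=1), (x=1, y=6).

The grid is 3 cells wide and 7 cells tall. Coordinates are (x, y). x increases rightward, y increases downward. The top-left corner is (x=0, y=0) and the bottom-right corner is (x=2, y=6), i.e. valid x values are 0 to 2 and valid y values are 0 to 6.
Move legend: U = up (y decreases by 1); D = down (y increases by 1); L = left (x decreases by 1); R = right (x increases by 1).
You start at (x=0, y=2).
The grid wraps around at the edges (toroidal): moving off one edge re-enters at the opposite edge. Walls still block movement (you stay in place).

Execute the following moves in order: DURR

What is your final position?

Start: (x=0, y=2)
  D (down): (x=0, y=2) -> (x=0, y=3)
  U (up): (x=0, y=3) -> (x=0, y=2)
  R (right): (x=0, y=2) -> (x=1, y=2)
  R (right): (x=1, y=2) -> (x=2, y=2)
Final: (x=2, y=2)

Answer: Final position: (x=2, y=2)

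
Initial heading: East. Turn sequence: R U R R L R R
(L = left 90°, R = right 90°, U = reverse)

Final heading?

Start: East
  R (right (90° clockwise)) -> South
  U (U-turn (180°)) -> North
  R (right (90° clockwise)) -> East
  R (right (90° clockwise)) -> South
  L (left (90° counter-clockwise)) -> East
  R (right (90° clockwise)) -> South
  R (right (90° clockwise)) -> West
Final: West

Answer: Final heading: West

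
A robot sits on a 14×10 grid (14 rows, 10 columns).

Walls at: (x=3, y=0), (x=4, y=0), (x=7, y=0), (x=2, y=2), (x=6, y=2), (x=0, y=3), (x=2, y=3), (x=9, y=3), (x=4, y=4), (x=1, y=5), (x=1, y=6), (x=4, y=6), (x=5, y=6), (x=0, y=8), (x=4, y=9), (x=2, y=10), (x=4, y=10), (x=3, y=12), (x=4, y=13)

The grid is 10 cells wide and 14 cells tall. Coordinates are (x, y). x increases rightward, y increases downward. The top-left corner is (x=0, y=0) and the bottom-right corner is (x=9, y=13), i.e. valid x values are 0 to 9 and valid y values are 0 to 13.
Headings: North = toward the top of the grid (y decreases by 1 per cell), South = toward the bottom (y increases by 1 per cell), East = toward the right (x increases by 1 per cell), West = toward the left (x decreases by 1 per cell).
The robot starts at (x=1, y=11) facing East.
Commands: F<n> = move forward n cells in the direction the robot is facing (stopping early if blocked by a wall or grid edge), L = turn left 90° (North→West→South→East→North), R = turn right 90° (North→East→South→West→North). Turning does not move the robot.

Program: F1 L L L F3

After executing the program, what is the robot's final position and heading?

Answer: Final position: (x=2, y=13), facing South

Derivation:
Start: (x=1, y=11), facing East
  F1: move forward 1, now at (x=2, y=11)
  L: turn left, now facing North
  L: turn left, now facing West
  L: turn left, now facing South
  F3: move forward 2/3 (blocked), now at (x=2, y=13)
Final: (x=2, y=13), facing South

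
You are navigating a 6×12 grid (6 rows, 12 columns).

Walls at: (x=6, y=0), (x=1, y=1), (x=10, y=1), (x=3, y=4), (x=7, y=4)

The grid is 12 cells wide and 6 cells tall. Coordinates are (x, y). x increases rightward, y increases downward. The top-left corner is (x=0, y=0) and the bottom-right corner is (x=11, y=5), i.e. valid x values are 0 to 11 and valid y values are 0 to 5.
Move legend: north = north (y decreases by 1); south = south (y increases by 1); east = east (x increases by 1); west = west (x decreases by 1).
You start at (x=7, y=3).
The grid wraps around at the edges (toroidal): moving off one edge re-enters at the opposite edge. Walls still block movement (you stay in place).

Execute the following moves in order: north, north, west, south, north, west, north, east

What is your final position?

Answer: Final position: (x=5, y=0)

Derivation:
Start: (x=7, y=3)
  north (north): (x=7, y=3) -> (x=7, y=2)
  north (north): (x=7, y=2) -> (x=7, y=1)
  west (west): (x=7, y=1) -> (x=6, y=1)
  south (south): (x=6, y=1) -> (x=6, y=2)
  north (north): (x=6, y=2) -> (x=6, y=1)
  west (west): (x=6, y=1) -> (x=5, y=1)
  north (north): (x=5, y=1) -> (x=5, y=0)
  east (east): blocked, stay at (x=5, y=0)
Final: (x=5, y=0)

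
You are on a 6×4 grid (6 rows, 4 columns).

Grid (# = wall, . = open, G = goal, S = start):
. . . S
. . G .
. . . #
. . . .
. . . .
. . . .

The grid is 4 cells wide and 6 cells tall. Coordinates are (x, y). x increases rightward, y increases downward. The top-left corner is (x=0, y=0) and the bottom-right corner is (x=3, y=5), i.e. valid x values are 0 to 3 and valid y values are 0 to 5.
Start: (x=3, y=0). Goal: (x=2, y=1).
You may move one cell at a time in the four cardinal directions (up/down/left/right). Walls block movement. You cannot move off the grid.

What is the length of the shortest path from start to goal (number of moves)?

Answer: Shortest path length: 2

Derivation:
BFS from (x=3, y=0) until reaching (x=2, y=1):
  Distance 0: (x=3, y=0)
  Distance 1: (x=2, y=0), (x=3, y=1)
  Distance 2: (x=1, y=0), (x=2, y=1)  <- goal reached here
One shortest path (2 moves): (x=3, y=0) -> (x=2, y=0) -> (x=2, y=1)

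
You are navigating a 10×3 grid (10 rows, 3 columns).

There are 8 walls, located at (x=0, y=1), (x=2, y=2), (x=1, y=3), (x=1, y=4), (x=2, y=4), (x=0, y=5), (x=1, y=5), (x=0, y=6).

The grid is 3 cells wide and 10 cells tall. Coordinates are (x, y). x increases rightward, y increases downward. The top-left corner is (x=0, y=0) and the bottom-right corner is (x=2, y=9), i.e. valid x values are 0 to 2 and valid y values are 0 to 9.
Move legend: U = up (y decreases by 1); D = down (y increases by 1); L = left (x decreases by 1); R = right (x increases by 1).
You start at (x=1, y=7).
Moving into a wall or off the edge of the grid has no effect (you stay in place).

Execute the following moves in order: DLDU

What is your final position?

Start: (x=1, y=7)
  D (down): (x=1, y=7) -> (x=1, y=8)
  L (left): (x=1, y=8) -> (x=0, y=8)
  D (down): (x=0, y=8) -> (x=0, y=9)
  U (up): (x=0, y=9) -> (x=0, y=8)
Final: (x=0, y=8)

Answer: Final position: (x=0, y=8)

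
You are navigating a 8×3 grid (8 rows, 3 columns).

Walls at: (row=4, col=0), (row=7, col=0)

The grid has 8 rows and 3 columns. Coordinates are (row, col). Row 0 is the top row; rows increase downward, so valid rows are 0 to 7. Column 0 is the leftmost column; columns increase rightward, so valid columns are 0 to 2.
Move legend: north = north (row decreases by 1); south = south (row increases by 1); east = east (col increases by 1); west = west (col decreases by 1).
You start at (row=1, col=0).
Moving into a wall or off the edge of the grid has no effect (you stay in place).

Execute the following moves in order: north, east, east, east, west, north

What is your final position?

Answer: Final position: (row=0, col=1)

Derivation:
Start: (row=1, col=0)
  north (north): (row=1, col=0) -> (row=0, col=0)
  east (east): (row=0, col=0) -> (row=0, col=1)
  east (east): (row=0, col=1) -> (row=0, col=2)
  east (east): blocked, stay at (row=0, col=2)
  west (west): (row=0, col=2) -> (row=0, col=1)
  north (north): blocked, stay at (row=0, col=1)
Final: (row=0, col=1)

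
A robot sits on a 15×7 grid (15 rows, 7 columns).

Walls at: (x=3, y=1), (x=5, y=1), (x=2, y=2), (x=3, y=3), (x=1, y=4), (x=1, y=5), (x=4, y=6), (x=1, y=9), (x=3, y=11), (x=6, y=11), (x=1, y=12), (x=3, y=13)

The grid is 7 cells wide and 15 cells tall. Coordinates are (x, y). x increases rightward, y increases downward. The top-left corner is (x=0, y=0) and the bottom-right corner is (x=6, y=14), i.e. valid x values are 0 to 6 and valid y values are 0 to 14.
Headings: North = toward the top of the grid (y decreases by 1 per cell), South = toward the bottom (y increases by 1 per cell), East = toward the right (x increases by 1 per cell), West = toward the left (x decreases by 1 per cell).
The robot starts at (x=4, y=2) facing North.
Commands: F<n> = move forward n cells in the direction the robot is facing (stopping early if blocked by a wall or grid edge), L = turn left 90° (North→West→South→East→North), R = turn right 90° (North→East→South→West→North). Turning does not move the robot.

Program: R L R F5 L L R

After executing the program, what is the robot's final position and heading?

Start: (x=4, y=2), facing North
  R: turn right, now facing East
  L: turn left, now facing North
  R: turn right, now facing East
  F5: move forward 2/5 (blocked), now at (x=6, y=2)
  L: turn left, now facing North
  L: turn left, now facing West
  R: turn right, now facing North
Final: (x=6, y=2), facing North

Answer: Final position: (x=6, y=2), facing North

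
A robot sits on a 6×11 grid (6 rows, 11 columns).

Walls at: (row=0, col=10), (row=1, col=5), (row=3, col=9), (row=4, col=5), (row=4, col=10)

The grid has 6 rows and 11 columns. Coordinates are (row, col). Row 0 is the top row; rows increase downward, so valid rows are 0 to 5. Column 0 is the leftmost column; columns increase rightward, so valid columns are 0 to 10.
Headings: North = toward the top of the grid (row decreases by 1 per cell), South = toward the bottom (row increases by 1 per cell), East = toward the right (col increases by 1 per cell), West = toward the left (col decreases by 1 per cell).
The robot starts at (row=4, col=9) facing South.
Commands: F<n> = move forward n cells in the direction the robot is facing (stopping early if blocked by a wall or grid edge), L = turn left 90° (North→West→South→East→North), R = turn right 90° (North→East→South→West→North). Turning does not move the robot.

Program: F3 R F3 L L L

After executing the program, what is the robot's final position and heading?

Start: (row=4, col=9), facing South
  F3: move forward 1/3 (blocked), now at (row=5, col=9)
  R: turn right, now facing West
  F3: move forward 3, now at (row=5, col=6)
  L: turn left, now facing South
  L: turn left, now facing East
  L: turn left, now facing North
Final: (row=5, col=6), facing North

Answer: Final position: (row=5, col=6), facing North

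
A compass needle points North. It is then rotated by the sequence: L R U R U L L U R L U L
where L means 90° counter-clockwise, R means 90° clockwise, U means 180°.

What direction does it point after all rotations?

Answer: Final heading: South

Derivation:
Start: North
  L (left (90° counter-clockwise)) -> West
  R (right (90° clockwise)) -> North
  U (U-turn (180°)) -> South
  R (right (90° clockwise)) -> West
  U (U-turn (180°)) -> East
  L (left (90° counter-clockwise)) -> North
  L (left (90° counter-clockwise)) -> West
  U (U-turn (180°)) -> East
  R (right (90° clockwise)) -> South
  L (left (90° counter-clockwise)) -> East
  U (U-turn (180°)) -> West
  L (left (90° counter-clockwise)) -> South
Final: South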